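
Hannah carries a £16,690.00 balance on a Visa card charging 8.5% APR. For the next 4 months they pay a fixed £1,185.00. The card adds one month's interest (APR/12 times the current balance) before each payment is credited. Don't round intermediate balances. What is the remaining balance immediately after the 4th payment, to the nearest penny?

£12,377.33

Monthly rate r = 8.5%/12 = 0.708333% = 0.00708333.
Each month: B ← B·(1+r) − £1,185.00.
Month 1: interest £118.22; balance after payment £15,623.22.
Month 2: interest £110.66; balance after payment £14,548.89.
Month 3: interest £103.05; balance after payment £13,466.94.
Month 4: interest £95.39; balance after payment £12,377.33.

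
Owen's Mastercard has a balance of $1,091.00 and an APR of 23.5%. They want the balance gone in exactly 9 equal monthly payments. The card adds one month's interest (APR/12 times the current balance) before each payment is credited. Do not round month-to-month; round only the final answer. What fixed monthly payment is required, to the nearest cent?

$133.40

Monthly rate r = 23.5%/12 = 1.95833% = 0.0195833.
Level-payment amortization: P = B₀·r / (1 − (1+r)^(−n)) = 1091.00·0.0195833 / (1 − 1.01958^(−9)).
Denominator 1 − (1+r)^(−9) = 0.160162135.
P = 21.3654 / 0.160162135 ≈ 133.40.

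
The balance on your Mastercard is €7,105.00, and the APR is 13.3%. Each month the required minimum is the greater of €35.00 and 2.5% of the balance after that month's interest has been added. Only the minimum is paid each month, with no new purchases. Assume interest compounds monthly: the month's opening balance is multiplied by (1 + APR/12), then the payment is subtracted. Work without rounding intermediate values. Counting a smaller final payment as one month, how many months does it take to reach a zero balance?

167 months

Monthly rate r = 13.3%/12 = 1.10833% = 0.0110833.
While 2.5% of the post-interest balance exceeds €35.00, each month B ← (B·(1+r))·(1 − 0.025), i.e. B shrinks by the factor (1+r)·0.975 = 0.98581.
This holds for months 1–115. Entering month 116 the balance is €1,372.76; 2.5% of the post-interest balance is now below €35.00, so the flat €35.00 minimum applies from here.
From month 116 a fixed €35.00 at rate r clears €1,372.76 in 52 more payments. Total: 115 + 52 = 167 months.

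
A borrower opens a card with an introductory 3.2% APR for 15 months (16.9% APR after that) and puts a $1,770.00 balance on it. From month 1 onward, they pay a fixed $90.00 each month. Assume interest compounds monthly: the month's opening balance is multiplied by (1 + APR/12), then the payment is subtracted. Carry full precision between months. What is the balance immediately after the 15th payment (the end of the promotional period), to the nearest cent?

$466.64

Promo months 1–15 at r₀ = 3.2%/12 = 0.00266667; months 16+ at r₁ = 16.9%/12 = 0.0140833.
After month 15: iterate B ← B·(1+r₀) − $90.00 for 15 months → $466.64.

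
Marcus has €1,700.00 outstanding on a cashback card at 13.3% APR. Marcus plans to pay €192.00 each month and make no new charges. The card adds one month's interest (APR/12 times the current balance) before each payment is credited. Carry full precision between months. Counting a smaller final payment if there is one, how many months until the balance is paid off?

10 months

Monthly rate r = 13.3%/12 = 1.10833% = 0.0110833.
Recurrence: B ← B·(1+r) − €192.00.
Month 1: interest €18.84; balance after payment €1,526.84.
Month 2: interest €16.92; balance after payment €1,351.76.
Closed form: n = −ln(1 − rB₀/P)/ln(1+r) = −ln(0.90187)/ln(1.01108) ≈ 9.371, so the balance reaches zero during payment 10.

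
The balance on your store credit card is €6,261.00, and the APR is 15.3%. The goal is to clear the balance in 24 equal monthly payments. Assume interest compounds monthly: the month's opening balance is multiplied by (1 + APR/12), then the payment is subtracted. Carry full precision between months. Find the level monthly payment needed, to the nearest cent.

€304.47

Monthly rate r = 15.3%/12 = 1.275% = 0.01275.
Level-payment amortization: P = B₀·r / (1 − (1+r)^(−n)) = 6261.00·0.01275 / (1 − 1.01275^(−24)).
Denominator 1 − (1+r)^(−24) = 0.262187591.
P = 79.8278 / 0.262187591 ≈ 304.47.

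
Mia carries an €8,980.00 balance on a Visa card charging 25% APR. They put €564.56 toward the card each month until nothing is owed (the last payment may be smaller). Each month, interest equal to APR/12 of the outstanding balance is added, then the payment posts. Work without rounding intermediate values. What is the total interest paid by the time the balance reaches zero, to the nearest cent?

€2,043.02

Monthly rate r = 25%/12 = 2.08333% = 0.0208333.
Payoff takes n = ⌈−ln(1 − rB₀/P)/ln(1+r)⌉ = ⌈19.522⌉ = 20 payments; the last is €296.38.
Total paid = 19·€564.56 + €296.38 = €11,023.02.
Total interest = total paid − principal = €11,023.02 − €8,980.00 = €2,043.02.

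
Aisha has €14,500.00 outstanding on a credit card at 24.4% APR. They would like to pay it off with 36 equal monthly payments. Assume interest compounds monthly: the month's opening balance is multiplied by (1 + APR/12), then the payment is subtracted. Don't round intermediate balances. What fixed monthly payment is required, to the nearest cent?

Monthly rate r = 24.4%/12 = 2.03333% = 0.0203333.
Level-payment amortization: P = B₀·r / (1 − (1+r)^(−n)) = 14500.00·0.0203333 / (1 − 1.02033^(−36)).
Denominator 1 − (1+r)^(−36) = 0.515509457.
P = 294.833 / 0.515509457 ≈ 571.93.

€571.93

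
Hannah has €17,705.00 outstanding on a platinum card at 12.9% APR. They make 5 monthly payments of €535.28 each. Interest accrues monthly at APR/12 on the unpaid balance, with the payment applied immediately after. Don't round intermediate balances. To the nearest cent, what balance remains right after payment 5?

Monthly rate r = 12.9%/12 = 1.075% = 0.01075.
Each month: B ← B·(1+r) − €535.28.
Month 1: interest €190.33; balance after payment €17,360.05.
Month 2: interest €186.62; balance after payment €17,011.39.
Month 3: interest €182.87; balance after payment €16,658.98.
Month 4: interest €179.08; balance after payment €16,302.79.
Month 5: interest €175.25; balance after payment €15,942.76.

€15,942.76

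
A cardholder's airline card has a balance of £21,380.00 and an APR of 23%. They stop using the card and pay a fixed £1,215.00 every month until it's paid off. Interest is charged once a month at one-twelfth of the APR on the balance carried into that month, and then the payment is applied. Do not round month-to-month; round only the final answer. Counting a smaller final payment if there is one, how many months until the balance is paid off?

22 payments

Monthly rate r = 23%/12 = 1.91667% = 0.0191667.
Recurrence: B ← B·(1+r) − £1,215.00.
Month 1: interest £409.78; balance after payment £20,574.78.
Month 2: interest £394.35; balance after payment £19,754.13.
Closed form: n = −ln(1 − rB₀/P)/ln(1+r) = −ln(0.66273)/ln(1.01917) ≈ 21.669, so the balance reaches zero during payment 22.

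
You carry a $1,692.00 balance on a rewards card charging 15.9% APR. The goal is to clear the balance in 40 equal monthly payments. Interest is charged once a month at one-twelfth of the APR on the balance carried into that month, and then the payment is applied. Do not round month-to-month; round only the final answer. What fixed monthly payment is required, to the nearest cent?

$54.77

Monthly rate r = 15.9%/12 = 1.325% = 0.01325.
Level-payment amortization: P = B₀·r / (1 − (1+r)^(−n)) = 1692.00·0.01325 / (1 − 1.01325^(−40)).
Denominator 1 − (1+r)^(−40) = 0.409342798.
P = 22.419 / 0.409342798 ≈ 54.77.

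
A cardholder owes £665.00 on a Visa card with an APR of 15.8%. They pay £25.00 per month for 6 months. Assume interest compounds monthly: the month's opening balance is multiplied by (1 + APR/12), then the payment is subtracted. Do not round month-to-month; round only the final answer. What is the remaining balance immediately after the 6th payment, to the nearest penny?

Monthly rate r = 15.8%/12 = 1.31667% = 0.0131667.
Each month: B ← B·(1+r) − £25.00.
Month 1: interest £8.76; balance after payment £648.76.
Month 2: interest £8.54; balance after payment £632.30.
Month 3: interest £8.33; balance after payment £615.62.
Month 4: interest £8.11; balance after payment £598.73.
Month 5: interest £7.88; balance after payment £581.61.
Month 6: interest £7.66; balance after payment £564.27.

£564.27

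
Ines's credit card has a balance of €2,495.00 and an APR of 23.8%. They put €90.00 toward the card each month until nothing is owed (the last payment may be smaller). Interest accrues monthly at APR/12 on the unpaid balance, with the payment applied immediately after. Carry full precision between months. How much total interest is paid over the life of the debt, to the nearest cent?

€1,162.71

Monthly rate r = 23.8%/12 = 1.98333% = 0.0198333.
Payoff takes n = ⌈−ln(1 − rB₀/P)/ln(1+r)⌉ = ⌈40.639⌉ = 41 payments; the last is €57.71.
Total paid = 40·€90.00 + €57.71 = €3,657.71.
Total interest = total paid − principal = €3,657.71 − €2,495.00 = €1,162.71.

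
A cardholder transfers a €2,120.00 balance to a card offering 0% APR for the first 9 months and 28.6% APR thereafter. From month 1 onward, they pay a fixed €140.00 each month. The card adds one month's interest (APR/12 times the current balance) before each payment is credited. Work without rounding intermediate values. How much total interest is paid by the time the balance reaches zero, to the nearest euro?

€81

Promo months 1–9 at r₀ = 0%/12 = 0; months 10+ at r₁ = 28.6%/12 = 0.0238333.
After month 9 (no interest yet): B = €2,120.00 − 9·€140.00 = €860.00.
Then at r₁ with €140.00/mo: n₂ = −ln(1 − r₁·B/P)/ln(1+r₁) ≈ 6.72 → 7 more payments.
Total paid = 15·€140.00 + €101.23 = €2,201.23; interest = €2,201.23 − €2,120.00 = €81.23.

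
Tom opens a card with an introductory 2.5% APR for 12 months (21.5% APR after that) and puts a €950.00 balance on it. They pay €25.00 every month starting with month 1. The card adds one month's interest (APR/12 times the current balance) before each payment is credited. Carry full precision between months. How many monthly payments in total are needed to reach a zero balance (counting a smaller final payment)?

49 months

Promo months 1–12 at r₀ = 2.5%/12 = 0.00208333; months 13+ at r₁ = 21.5%/12 = 0.0179167.
After month 12: iterate B ← B·(1+r₀) − €25.00 for 12 months → €670.56.
Then at r₁ with €25.00/mo: n₂ = −ln(1 − r₁·B/P)/ln(1+r₁) ≈ 36.89 → 37 more payments.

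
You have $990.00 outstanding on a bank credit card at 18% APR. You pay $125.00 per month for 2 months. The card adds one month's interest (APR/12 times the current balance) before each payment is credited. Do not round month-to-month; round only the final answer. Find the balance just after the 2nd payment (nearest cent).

Monthly rate r = 18%/12 = 1.5% = 0.015.
Each month: B ← B·(1+r) − $125.00.
Month 1: interest $14.85; balance after payment $879.85.
Month 2: interest $13.20; balance after payment $768.05.

$768.05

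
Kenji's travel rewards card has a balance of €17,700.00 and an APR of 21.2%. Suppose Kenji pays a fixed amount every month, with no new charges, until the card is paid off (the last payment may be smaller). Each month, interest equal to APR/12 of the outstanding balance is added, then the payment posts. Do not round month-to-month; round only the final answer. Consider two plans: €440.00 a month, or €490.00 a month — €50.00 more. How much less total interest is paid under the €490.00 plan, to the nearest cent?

Monthly rate r = 21.2%/12 = 1.76667% = 0.0176667.
At €440.00/mo: n = ⌈−ln(1 − rB₀/P)/ln(1+r)⌉ = 71 payments (last €361.32); total interest = total paid − €17,700.00 = €13,461.32.
At €490.00/mo: 59 payments (last €23.74); total interest €10,743.74.
Interest saved = €13,461.32 − €10,743.74 = €2,717.58.

€2,717.58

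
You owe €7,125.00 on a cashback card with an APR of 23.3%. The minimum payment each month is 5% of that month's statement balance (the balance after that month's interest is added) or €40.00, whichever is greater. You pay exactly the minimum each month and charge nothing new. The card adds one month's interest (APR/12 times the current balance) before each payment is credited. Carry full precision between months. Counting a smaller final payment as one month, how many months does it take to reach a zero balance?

94 months

Monthly rate r = 23.3%/12 = 1.94167% = 0.0194167.
While 5% of the post-interest balance exceeds €40.00, each month B ← (B·(1+r))·(1 − 0.05), i.e. B shrinks by the factor (1+r)·0.95 = 0.96845.
This holds for months 1–69. Entering month 70 the balance is €779.80; 5% of the post-interest balance is now below €40.00, so the flat €40.00 minimum applies from here.
From month 70 a fixed €40.00 at rate r clears €779.80 in 25 more payments. Total: 69 + 25 = 94 months.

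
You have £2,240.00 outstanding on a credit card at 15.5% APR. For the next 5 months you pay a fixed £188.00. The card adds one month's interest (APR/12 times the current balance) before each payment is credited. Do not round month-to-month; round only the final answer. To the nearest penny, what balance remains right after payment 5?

Monthly rate r = 15.5%/12 = 1.29167% = 0.0129167.
Each month: B ← B·(1+r) − £188.00.
Month 1: interest £28.93; balance after payment £2,080.93.
Month 2: interest £26.88; balance after payment £1,919.81.
Month 3: interest £24.80; balance after payment £1,756.61.
Month 4: interest £22.69; balance after payment £1,591.30.
Month 5: interest £20.55; balance after payment £1,423.85.

£1,423.85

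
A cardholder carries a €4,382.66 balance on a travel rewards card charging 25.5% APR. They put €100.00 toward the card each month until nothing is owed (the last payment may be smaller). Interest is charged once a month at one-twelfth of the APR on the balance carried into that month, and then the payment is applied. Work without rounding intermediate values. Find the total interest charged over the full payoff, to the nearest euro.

Monthly rate r = 25.5%/12 = 2.125% = 0.02125.
Payoff takes n = ⌈−ln(1 − rB₀/P)/ln(1+r)⌉ = ⌈127.369⌉ = 128 payments; the last is €37.11.
Total paid = 127·€100.00 + €37.11 = €12,737.11.
Total interest = total paid − principal = €12,737.11 − €4,382.66 = €8,354.45.

€8,354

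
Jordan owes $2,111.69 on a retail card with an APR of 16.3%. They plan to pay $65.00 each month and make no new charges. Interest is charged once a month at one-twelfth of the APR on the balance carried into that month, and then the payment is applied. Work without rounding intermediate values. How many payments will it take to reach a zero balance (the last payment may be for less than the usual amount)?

44 payments

Monthly rate r = 16.3%/12 = 1.35833% = 0.0135833.
Recurrence: B ← B·(1+r) − $65.00.
Month 1: interest $28.68; balance after payment $2,075.37.
Month 2: interest $28.19; balance after payment $2,038.56.
Closed form: n = −ln(1 − rB₀/P)/ln(1+r) = −ln(0.55871)/ln(1.01358) ≈ 43.146, so the balance reaches zero during payment 44.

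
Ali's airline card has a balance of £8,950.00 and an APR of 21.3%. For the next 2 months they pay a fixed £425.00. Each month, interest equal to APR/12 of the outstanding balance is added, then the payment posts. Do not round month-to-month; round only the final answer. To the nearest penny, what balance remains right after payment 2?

£8,413.00

Monthly rate r = 21.3%/12 = 1.775% = 0.01775.
Each month: B ← B·(1+r) − £425.00.
Month 1: interest £158.86; balance after payment £8,683.86.
Month 2: interest £154.14; balance after payment £8,413.00.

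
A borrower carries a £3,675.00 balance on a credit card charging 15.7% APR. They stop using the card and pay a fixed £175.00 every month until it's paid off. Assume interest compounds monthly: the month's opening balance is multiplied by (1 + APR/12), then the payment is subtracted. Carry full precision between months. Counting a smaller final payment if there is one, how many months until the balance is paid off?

Monthly rate r = 15.7%/12 = 1.30833% = 0.0130833.
Recurrence: B ← B·(1+r) − £175.00.
Month 1: interest £48.08; balance after payment £3,548.08.
Month 2: interest £46.42; balance after payment £3,419.50.
Closed form: n = −ln(1 − rB₀/P)/ln(1+r) = −ln(0.72525)/ln(1.01308) ≈ 24.714, so the balance reaches zero during payment 25.

25 months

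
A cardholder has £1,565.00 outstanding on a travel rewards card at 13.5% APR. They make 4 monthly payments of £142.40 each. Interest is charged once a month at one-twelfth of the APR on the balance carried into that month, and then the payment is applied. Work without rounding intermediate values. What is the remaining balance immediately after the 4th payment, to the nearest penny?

Monthly rate r = 13.5%/12 = 1.125% = 0.01125.
Each month: B ← B·(1+r) − £142.40.
Month 1: interest £17.61; balance after payment £1,440.21.
Month 2: interest £16.20; balance after payment £1,314.01.
Month 3: interest £14.78; balance after payment £1,186.39.
Month 4: interest £13.35; balance after payment £1,057.34.

£1,057.34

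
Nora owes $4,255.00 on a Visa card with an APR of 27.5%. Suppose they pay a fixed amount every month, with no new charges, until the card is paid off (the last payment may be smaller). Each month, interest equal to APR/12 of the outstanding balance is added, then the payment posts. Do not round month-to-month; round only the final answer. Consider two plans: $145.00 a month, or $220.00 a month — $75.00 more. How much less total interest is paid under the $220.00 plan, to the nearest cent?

Monthly rate r = 27.5%/12 = 2.29167% = 0.0229167.
At $145.00/mo: n = ⌈−ln(1 − rB₀/P)/ln(1+r)⌉ = 50 payments (last $38.59); total interest = total paid − $4,255.00 = $2,888.59.
At $220.00/mo: 26 payments (last $186.27); total interest $1,431.27.
Interest saved = $2,888.59 − $1,431.27 = $1,457.32.

$1,457.32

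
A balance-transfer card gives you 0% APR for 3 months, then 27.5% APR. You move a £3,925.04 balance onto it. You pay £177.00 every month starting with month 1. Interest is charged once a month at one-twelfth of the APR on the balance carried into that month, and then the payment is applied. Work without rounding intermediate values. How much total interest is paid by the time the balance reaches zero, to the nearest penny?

Promo months 1–3 at r₀ = 0%/12 = 0; months 4+ at r₁ = 27.5%/12 = 0.0229167.
After month 3 (no interest yet): B = £3,925.04 − 3·£177.00 = £3,394.04.
Then at r₁ with £177.00/mo: n₂ = −ln(1 − r₁·B/P)/ln(1+r₁) ≈ 25.55 → 26 more payments.
Total paid = 28·£177.00 + £97.05 = £5,053.05; interest = £5,053.05 − £3,925.04 = £1,128.01.

£1,128.01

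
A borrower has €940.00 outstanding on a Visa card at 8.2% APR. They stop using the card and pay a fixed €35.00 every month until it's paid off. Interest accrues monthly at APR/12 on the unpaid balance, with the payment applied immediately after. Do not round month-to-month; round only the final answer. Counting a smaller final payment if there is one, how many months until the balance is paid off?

Monthly rate r = 8.2%/12 = 0.683333% = 0.00683333.
Recurrence: B ← B·(1+r) − €35.00.
Month 1: interest €6.42; balance after payment €911.42.
Month 2: interest €6.23; balance after payment €882.65.
Closed form: n = −ln(1 − rB₀/P)/ln(1+r) = −ln(0.81648)/ln(1.00683) ≈ 29.773, so the balance reaches zero during payment 30.

30 months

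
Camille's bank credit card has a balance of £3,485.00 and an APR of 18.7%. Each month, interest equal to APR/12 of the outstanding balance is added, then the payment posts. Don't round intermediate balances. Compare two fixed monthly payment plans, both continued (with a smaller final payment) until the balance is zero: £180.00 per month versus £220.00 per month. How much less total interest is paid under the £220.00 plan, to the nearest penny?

Monthly rate r = 18.7%/12 = 1.55833% = 0.0155833.
At £180.00/mo: n = ⌈−ln(1 − rB₀/P)/ln(1+r)⌉ = 24 payments (last £40.62); total interest = total paid − £3,485.00 = £695.62.
At £220.00/mo: 19 payments (last £73.78); total interest £548.78.
Interest saved = £695.62 − £548.78 = £146.84.

£146.84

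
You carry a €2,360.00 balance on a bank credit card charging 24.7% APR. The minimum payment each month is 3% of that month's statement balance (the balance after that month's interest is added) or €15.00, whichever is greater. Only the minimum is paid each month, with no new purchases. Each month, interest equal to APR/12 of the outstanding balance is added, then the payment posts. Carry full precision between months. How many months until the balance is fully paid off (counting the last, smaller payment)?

211 months

Monthly rate r = 24.7%/12 = 2.05833% = 0.0205833.
While 3% of the post-interest balance exceeds €15.00, each month B ← (B·(1+r))·(1 − 0.03), i.e. B shrinks by the factor (1+r)·0.97 = 0.98997.
This holds for months 1–156. Entering month 157 the balance is €489.40; 3% of the post-interest balance is now below €15.00, so the flat €15.00 minimum applies from here.
From month 157 a fixed €15.00 at rate r clears €489.40 in 55 more payments. Total: 156 + 55 = 211 months.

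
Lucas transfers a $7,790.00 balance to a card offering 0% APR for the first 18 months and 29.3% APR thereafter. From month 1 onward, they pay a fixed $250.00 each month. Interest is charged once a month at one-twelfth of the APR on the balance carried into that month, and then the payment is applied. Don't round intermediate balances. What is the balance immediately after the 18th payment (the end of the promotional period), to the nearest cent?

Promo months 1–18 at r₀ = 0%/12 = 0; months 19+ at r₁ = 29.3%/12 = 0.0244167.
After month 18 (no interest yet): B = $7,790.00 − 18·$250.00 = $3,290.00.

$3,290.00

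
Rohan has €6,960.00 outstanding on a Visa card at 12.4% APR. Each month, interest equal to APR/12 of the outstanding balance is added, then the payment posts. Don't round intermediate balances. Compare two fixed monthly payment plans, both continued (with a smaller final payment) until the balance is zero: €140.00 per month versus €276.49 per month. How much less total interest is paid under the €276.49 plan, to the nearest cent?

Monthly rate r = 12.4%/12 = 1.03333% = 0.0103333.
At €140.00/mo: n = ⌈−ln(1 − rB₀/P)/ln(1+r)⌉ = 71 payments (last €18.29); total interest = total paid − €6,960.00 = €2,858.29.
At €276.49/mo: 30 payments (last €84.63); total interest €1,142.84.
Interest saved = €2,858.29 − €1,142.84 = €1,715.45.

€1,715.45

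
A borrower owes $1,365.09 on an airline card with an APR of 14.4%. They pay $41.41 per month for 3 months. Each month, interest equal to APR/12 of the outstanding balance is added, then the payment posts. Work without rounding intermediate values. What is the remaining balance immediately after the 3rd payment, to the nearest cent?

Monthly rate r = 14.4%/12 = 1.2% = 0.012.
Each month: B ← B·(1+r) − $41.41.
Month 1: interest $16.38; balance after payment $1,340.06.
Month 2: interest $16.08; balance after payment $1,314.73.
Month 3: interest $15.78; balance after payment $1,289.10.

$1,289.10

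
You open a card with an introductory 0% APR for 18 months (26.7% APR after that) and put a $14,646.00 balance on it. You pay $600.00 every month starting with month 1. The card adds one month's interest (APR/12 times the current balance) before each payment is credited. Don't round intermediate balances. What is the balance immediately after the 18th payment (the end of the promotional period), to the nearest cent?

Promo months 1–18 at r₀ = 0%/12 = 0; months 19+ at r₁ = 26.7%/12 = 0.02225.
After month 18 (no interest yet): B = $14,646.00 − 18·$600.00 = $3,846.00.

$3,846.00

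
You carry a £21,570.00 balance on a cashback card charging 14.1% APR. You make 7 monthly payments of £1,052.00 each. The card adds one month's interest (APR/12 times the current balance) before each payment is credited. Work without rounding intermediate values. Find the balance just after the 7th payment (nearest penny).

£15,779.19

Monthly rate r = 14.1%/12 = 1.175% = 0.01175.
Each month: B ← B·(1+r) − £1,052.00.
Month 1: interest £253.45; balance after payment £20,771.45.
Month 2: interest £244.06; balance after payment £19,963.51.
Month 3: interest £234.57; balance after payment £19,146.08.
Month 4: interest £224.97; balance after payment £18,319.05.
Month 5: interest £215.25; balance after payment £17,482.30.
Month 6: interest £205.42; balance after payment £16,635.72.
Month 7: interest £195.47; balance after payment £15,779.19.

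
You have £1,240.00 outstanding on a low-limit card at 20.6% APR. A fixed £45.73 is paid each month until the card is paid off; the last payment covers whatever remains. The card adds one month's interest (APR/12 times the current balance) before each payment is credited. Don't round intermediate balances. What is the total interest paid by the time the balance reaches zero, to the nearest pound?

£443

Monthly rate r = 20.6%/12 = 1.71667% = 0.0171667.
Payoff takes n = ⌈−ln(1 − rB₀/P)/ln(1+r)⌉ = ⌈36.801⌉ = 37 payments; the last is £36.71.
Total paid = 36·£45.73 + £36.71 = £1,682.99.
Total interest = total paid − principal = £1,682.99 − £1,240.00 = £442.99.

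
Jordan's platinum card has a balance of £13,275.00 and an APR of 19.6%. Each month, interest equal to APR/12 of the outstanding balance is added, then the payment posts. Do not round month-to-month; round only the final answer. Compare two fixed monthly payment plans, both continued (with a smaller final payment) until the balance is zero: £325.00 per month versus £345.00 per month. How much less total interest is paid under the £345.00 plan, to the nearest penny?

£982.79

Monthly rate r = 19.6%/12 = 1.63333% = 0.0163333.
At £325.00/mo: n = ⌈−ln(1 − rB₀/P)/ln(1+r)⌉ = 68 payments (last £292.76); total interest = total paid − £13,275.00 = £8,792.76.
At £345.00/mo: 62 payments (last £39.97); total interest £7,809.97.
Interest saved = £8,792.76 − £7,809.97 = £982.79.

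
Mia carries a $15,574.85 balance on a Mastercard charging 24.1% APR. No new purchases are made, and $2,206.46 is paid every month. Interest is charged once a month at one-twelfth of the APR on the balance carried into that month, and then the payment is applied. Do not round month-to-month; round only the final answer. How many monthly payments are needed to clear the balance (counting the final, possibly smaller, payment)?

Monthly rate r = 24.1%/12 = 2.00833% = 0.0200833.
Recurrence: B ← B·(1+r) − $2,206.46.
Month 1: interest $312.79; balance after payment $13,681.18.
Month 2: interest $274.76; balance after payment $11,749.49.
Closed form: n = −ln(1 − rB₀/P)/ln(1+r) = −ln(0.85824)/ln(1.02008) ≈ 7.688, so the balance reaches zero during payment 8.

8 payments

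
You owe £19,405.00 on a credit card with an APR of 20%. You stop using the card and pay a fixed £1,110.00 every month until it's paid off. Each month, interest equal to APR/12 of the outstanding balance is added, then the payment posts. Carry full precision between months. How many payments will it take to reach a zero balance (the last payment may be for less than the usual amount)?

21 payments

Monthly rate r = 20%/12 = 1.66667% = 0.0166667.
Recurrence: B ← B·(1+r) − £1,110.00.
Month 1: interest £323.42; balance after payment £18,618.42.
Month 2: interest £310.31; balance after payment £17,818.72.
Closed form: n = −ln(1 − rB₀/P)/ln(1+r) = −ln(0.70863)/ln(1.01667) ≈ 20.837, so the balance reaches zero during payment 21.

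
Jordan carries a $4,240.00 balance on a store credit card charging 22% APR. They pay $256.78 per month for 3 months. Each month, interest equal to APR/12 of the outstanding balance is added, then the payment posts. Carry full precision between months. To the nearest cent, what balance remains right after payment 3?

$3,692.95

Monthly rate r = 22%/12 = 1.83333% = 0.0183333.
Each month: B ← B·(1+r) − $256.78.
Month 1: interest $77.73; balance after payment $4,060.95.
Month 2: interest $74.45; balance after payment $3,878.62.
Month 3: interest $71.11; balance after payment $3,692.95.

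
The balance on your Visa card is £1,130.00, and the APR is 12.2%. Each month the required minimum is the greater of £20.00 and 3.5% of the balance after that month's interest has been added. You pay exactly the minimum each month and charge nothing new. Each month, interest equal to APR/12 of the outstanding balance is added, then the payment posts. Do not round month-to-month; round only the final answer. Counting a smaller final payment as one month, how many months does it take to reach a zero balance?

Monthly rate r = 12.2%/12 = 1.01667% = 0.0101667.
While 3.5% of the post-interest balance exceeds £20.00, each month B ← (B·(1+r))·(1 − 0.035), i.e. B shrinks by the factor (1+r)·0.965 = 0.97481.
This holds for months 1–28. Entering month 29 the balance is £553.16; 3.5% of the post-interest balance is now below £20.00, so the flat £20.00 minimum applies from here.
From month 29 a fixed £20.00 at rate r clears £553.16 in 33 more payments. Total: 28 + 33 = 61 months.

61 months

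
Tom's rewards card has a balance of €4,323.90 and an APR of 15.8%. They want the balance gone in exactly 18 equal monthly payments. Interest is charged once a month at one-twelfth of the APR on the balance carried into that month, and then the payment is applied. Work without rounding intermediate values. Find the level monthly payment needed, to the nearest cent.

Monthly rate r = 15.8%/12 = 1.31667% = 0.0131667.
Level-payment amortization: P = B₀·r / (1 − (1+r)^(−n)) = 4323.90·0.0131667 / (1 − 1.01317^(−18)).
Denominator 1 − (1+r)^(−18) = 0.209787444.
P = 56.9313 / 0.209787444 ≈ 271.38.

€271.38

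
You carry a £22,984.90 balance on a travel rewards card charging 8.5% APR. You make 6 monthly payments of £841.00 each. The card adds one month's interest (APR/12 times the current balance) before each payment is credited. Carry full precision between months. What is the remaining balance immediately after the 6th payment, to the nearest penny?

Monthly rate r = 8.5%/12 = 0.708333% = 0.00708333.
Each month: B ← B·(1+r) − £841.00.
Month 1: interest £162.81; balance after payment £22,306.71.
Month 2: interest £158.01; balance after payment £21,623.72.
Month 3: interest £153.17; balance after payment £20,935.88.
Month 4: interest £148.30; balance after payment £20,243.18.
Month 5: interest £143.39; balance after payment £19,545.57.
Month 6: interest £138.45; balance after payment £18,843.02.

£18,843.02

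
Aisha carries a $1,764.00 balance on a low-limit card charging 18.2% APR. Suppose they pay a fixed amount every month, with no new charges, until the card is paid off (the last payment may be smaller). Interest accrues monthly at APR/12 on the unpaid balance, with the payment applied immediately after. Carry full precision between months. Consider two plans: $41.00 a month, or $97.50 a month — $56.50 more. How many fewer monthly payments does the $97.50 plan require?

49 fewer payments

Monthly rate r = 18.2%/12 = 1.51667% = 0.0151667.
At $41.00/mo: n = ⌈−ln(1 − rB₀/P)/ln(1+r)⌉ = 71 payments (last $9.31); total interest = total paid − $1,764.00 = $1,115.31.
At $97.50/mo: 22 payments (last $30.26); total interest $313.76.
Payments saved = 71 − 22 = 49.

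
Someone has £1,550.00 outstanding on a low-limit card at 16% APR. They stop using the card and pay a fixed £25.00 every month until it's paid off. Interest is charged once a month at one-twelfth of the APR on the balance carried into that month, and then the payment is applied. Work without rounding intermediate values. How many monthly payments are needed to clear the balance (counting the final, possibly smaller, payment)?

Monthly rate r = 16%/12 = 1.33333% = 0.0133333.
Recurrence: B ← B·(1+r) − £25.00.
Month 1: interest £20.67; balance after payment £1,545.67.
Month 2: interest £20.61; balance after payment £1,541.28.
Closed form: n = −ln(1 − rB₀/P)/ln(1+r) = −ln(0.17333)/ln(1.01333) ≈ 132.315, so the balance reaches zero during payment 133.

133 months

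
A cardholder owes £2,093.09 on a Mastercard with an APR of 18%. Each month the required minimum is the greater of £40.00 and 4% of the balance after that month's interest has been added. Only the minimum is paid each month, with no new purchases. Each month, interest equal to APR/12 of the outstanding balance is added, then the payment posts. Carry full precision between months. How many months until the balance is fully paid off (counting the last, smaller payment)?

61 months

Monthly rate r = 18%/12 = 1.5% = 0.015.
While 4% of the post-interest balance exceeds £40.00, each month B ← (B·(1+r))·(1 − 0.04), i.e. B shrinks by the factor (1+r)·0.96 = 0.9744.
This holds for months 1–30. Entering month 31 the balance is £961.40; 4% of the post-interest balance is now below £40.00, so the flat £40.00 minimum applies from here.
From month 31 a fixed £40.00 at rate r clears £961.40 in 31 more payments. Total: 30 + 31 = 61 months.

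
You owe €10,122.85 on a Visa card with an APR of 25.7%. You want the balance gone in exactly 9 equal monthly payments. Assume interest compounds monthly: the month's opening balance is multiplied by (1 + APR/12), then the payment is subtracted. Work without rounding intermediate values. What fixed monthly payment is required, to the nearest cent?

Monthly rate r = 25.7%/12 = 2.14167% = 0.0214167.
Level-payment amortization: P = B₀·r / (1 − (1+r)^(−n)) = 10122.85·0.0214167 / (1 − 1.02142^(−9)).
Denominator 1 − (1+r)^(−9) = 0.173631908.
P = 216.798 / 0.173631908 ≈ 1248.61.

€1,248.61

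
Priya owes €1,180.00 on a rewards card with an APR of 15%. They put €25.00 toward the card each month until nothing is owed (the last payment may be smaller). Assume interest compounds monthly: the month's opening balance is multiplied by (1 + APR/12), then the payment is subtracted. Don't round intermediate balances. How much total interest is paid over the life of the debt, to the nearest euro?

€614

Monthly rate r = 15%/12 = 1.25% = 0.0125.
Payoff takes n = ⌈−ln(1 − rB₀/P)/ln(1+r)⌉ = ⌈71.773⌉ = 72 payments; the last is €19.35.
Total paid = 71·€25.00 + €19.35 = €1,794.35.
Total interest = total paid − principal = €1,794.35 − €1,180.00 = €614.35.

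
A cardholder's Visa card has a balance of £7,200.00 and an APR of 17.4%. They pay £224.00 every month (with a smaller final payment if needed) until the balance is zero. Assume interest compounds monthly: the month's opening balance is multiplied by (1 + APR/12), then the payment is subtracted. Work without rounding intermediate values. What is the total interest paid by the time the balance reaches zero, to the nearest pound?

£2,564

Monthly rate r = 17.4%/12 = 1.45% = 0.0145.
Payoff takes n = ⌈−ln(1 − rB₀/P)/ln(1+r)⌉ = ⌈43.588⌉ = 44 payments; the last is £132.19.
Total paid = 43·£224.00 + £132.19 = £9,764.19.
Total interest = total paid − principal = £9,764.19 − £7,200.00 = £2,564.19.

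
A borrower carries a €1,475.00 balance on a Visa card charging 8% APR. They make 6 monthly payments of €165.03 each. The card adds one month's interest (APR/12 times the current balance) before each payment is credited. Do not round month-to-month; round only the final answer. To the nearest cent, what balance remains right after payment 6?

€528.16

Monthly rate r = 8%/12 = 0.666667% = 0.00666667.
Each month: B ← B·(1+r) − €165.03.
Month 1: interest €9.83; balance after payment €1,319.80.
Month 2: interest €8.80; balance after payment €1,163.57.
Month 3: interest €7.76; balance after payment €1,006.30.
Month 4: interest €6.71; balance after payment €847.98.
Month 5: interest €5.65; balance after payment €688.60.
Month 6: interest €4.59; balance after payment €528.16.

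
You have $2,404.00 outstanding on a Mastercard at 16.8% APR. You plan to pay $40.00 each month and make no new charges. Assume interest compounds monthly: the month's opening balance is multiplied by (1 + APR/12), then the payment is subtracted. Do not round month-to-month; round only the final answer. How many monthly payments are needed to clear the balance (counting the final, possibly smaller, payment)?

133 payments

Monthly rate r = 16.8%/12 = 1.4% = 0.014.
Recurrence: B ← B·(1+r) − $40.00.
Month 1: interest $33.66; balance after payment $2,397.66.
Month 2: interest $33.57; balance after payment $2,391.22.
Closed form: n = −ln(1 − rB₀/P)/ln(1+r) = −ln(0.1586)/ln(1.014) ≈ 132.445, so the balance reaches zero during payment 133.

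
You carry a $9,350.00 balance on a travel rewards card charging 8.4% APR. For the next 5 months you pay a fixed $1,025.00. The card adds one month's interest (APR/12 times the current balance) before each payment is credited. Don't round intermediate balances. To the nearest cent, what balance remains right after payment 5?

$4,484.61

Monthly rate r = 8.4%/12 = 0.7% = 0.007.
Each month: B ← B·(1+r) − $1,025.00.
Month 1: interest $65.45; balance after payment $8,390.45.
Month 2: interest $58.73; balance after payment $7,424.18.
Month 3: interest $51.97; balance after payment $6,451.15.
Month 4: interest $45.16; balance after payment $5,471.31.
Month 5: interest $38.30; balance after payment $4,484.61.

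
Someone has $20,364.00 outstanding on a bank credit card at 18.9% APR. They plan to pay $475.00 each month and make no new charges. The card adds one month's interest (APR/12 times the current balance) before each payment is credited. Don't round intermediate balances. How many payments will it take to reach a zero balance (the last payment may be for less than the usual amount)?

72 months

Monthly rate r = 18.9%/12 = 1.575% = 0.01575.
Recurrence: B ← B·(1+r) − $475.00.
Month 1: interest $320.73; balance after payment $20,209.73.
Month 2: interest $318.30; balance after payment $20,053.04.
Closed form: n = −ln(1 − rB₀/P)/ln(1+r) = −ln(0.32477)/ln(1.01575) ≈ 71.966, so the balance reaches zero during payment 72.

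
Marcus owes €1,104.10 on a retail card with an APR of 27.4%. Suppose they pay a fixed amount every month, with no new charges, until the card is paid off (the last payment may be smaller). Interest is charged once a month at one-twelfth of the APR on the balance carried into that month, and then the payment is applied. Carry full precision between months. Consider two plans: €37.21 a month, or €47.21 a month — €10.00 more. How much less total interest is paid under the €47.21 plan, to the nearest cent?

€268.47

Monthly rate r = 27.4%/12 = 2.28333% = 0.0228333.
At €37.21/mo: n = ⌈−ln(1 − rB₀/P)/ln(1+r)⌉ = 51 payments (last €4.77); total interest = total paid − €1,104.10 = €761.17.
At €47.21/mo: 34 payments (last €38.87); total interest €492.70.
Interest saved = €761.17 − €492.70 = €268.47.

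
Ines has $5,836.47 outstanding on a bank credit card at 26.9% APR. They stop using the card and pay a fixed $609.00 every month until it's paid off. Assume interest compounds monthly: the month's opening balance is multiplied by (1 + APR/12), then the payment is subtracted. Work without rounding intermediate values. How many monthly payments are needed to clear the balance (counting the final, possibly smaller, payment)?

Monthly rate r = 26.9%/12 = 2.24167% = 0.0224167.
Recurrence: B ← B·(1+r) − $609.00.
Month 1: interest $130.83; balance after payment $5,358.30.
Month 2: interest $120.12; balance after payment $4,869.42.
Closed form: n = −ln(1 − rB₀/P)/ln(1+r) = −ln(0.78517)/ln(1.02242) ≈ 10.910, so the balance reaches zero during payment 11.

11 payments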